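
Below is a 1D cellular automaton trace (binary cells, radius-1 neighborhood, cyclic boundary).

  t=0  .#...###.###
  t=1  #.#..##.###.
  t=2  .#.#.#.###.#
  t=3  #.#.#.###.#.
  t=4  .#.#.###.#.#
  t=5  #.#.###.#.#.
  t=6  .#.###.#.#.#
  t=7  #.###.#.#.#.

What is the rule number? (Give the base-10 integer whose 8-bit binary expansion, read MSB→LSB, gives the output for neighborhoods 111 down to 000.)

  ### -> #   bit 7 = 1  t=0,i=6
  ##. -> .   bit 6 = 0  t=0,i=7
  #.# -> #   bit 5 = 1  t=0,i=0
  #.. -> #   bit 4 = 1  t=0,i=2
  .## -> #   bit 3 = 1  t=0,i=5
  .#. -> .   bit 2 = 0  t=0,i=1
  ..# -> .   bit 1 = 0  t=0,i=4
  ... -> .   bit 0 = 0  t=0,i=3
  bits 10111000 = 184

184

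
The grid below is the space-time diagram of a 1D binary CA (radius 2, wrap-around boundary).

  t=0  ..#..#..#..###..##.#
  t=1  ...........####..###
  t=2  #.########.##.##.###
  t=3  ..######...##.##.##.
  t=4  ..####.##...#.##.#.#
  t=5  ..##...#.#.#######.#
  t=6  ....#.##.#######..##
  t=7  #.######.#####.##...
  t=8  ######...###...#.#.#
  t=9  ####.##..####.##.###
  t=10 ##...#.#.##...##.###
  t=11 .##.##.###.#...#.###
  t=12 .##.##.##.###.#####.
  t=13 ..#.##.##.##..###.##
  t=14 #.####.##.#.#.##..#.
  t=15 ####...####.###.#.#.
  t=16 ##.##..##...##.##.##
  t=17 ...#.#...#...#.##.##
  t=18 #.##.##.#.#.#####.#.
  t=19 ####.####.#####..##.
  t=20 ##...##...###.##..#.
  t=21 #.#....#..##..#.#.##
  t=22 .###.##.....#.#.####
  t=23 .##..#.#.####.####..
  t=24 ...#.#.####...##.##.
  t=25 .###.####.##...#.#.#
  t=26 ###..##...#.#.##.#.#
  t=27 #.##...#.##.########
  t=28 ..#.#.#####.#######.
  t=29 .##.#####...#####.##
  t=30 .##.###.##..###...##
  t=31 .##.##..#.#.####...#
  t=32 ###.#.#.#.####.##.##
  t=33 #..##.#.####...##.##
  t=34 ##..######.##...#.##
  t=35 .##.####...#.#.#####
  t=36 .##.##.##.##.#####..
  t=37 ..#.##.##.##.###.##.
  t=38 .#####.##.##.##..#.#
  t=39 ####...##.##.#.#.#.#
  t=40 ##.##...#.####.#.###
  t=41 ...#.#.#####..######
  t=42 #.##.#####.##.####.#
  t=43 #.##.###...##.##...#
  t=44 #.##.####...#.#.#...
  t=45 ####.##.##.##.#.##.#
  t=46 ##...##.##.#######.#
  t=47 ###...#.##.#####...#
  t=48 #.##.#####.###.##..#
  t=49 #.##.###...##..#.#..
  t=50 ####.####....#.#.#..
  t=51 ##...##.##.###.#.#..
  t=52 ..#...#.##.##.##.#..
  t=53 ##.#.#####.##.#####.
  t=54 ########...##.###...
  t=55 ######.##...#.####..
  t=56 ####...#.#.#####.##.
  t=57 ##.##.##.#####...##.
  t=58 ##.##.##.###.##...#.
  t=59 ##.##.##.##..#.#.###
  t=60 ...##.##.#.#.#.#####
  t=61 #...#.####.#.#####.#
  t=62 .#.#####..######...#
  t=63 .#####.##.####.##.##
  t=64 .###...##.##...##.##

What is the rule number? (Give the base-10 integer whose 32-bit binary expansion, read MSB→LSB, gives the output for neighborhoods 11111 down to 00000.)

  ##### -> #   bit 31 = 1  t=2,i=4
  ####. -> .   bit 30 = 0  t=1,i=13
  ###.# -> .   bit 29 = 0  t=2,i=0
  ###.. -> #   bit 28 = 1  t=0,i=13
  ##.## -> .   bit 27 = 0  t=2,i=1
  ##.#. -> #   bit 26 = 1  t=0,i=18
  ##..# -> #   bit 25 = 1  t=0,i=14
  ##... -> #   bit 24 = 1  t=1,i=0
  #.### -> #   bit 23 = 1  t=2,i=2
  #.##. -> #   bit 22 = 1  t=2,i=11
  #.#.# -> #   bit 21 = 1  t=4,i=17
  #.#.. -> #   bit 20 = 1  t=0,i=19
  #..## -> .   bit 19 = 0  t=0,i=10
  #..#. -> .   bit 18 = 0  t=0,i=1
  #...# -> .   bit 17 = 0  t=3,i=0
  #.... -> .   bit 16 = 0  t=1,i=1
  .#### -> #   bit 15 = 1  t=1,i=12
  .###. -> #   bit 14 = 1  t=0,i=12
  .##.# -> #   bit 13 = 1  t=0,i=17
  .##.. -> .   bit 12 = 0  t=3,i=18
  .#.## -> #   bit 11 = 1  t=4,i=13
  .#.#. -> .   bit 10 = 0  t=4,i=18
  .#..# -> .   bit 9 = 0  t=0,i=0
  .#... -> #   bit 8 = 1  t=11,i=12
  ..### -> #   bit 7 = 1  t=0,i=11
  ..##. -> .   bit 6 = 0  t=0,i=16
  ..#.# -> #   bit 5 = 1  t=4,i=12
  ..#.. -> .   bit 4 = 0  t=0,i=2
  ...## -> .   bit 3 = 0  t=1,i=10
  ...#. -> #   bit 2 = 1  t=4,i=11
  ....# -> #   bit 1 = 1  t=1,i=9
  ..... -> #   bit 0 = 1  t=1,i=2
  bits 10010111111100001110100110100111 = 2549148071

2549148071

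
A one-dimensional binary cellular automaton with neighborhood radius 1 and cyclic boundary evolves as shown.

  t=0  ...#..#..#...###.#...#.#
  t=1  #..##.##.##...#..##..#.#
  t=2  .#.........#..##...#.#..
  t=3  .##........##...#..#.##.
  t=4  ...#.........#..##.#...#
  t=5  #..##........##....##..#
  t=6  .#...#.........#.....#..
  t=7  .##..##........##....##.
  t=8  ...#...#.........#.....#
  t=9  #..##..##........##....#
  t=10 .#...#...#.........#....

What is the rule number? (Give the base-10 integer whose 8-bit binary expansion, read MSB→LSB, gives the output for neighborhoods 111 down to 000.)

148

  [7] ### => #  t=0,i=14
  [6] ##. => .  t=0,i=15
  [5] #.# => .  t=0,i=16
  [4] #.. => #  t=0,i=0
  [3] .## => .  t=0,i=13
  [2] .#. => #  t=0,i=3
  [1] ..# => .  t=0,i=2
  [0] ... => .  t=0,i=1
  bits 10010100 = 148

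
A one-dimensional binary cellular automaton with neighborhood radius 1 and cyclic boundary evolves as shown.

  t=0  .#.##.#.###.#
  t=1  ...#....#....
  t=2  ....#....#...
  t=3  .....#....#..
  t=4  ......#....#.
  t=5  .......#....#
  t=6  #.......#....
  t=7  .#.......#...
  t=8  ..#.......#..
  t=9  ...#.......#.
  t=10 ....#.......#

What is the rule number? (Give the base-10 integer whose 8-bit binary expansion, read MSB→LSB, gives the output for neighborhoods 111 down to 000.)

24

  ###|.  b7=0 t=0,i=9
  ##.|.  b6=0 t=0,i=4
  #.#|.  b5=0 t=0,i=0
  #..|#  b4=1 t=1,i=4
  .##|#  b3=1 t=0,i=3
  .#.|.  b2=0 t=0,i=1
  ..#|.  b1=0 t=1,i=2
  ...|.  b0=0 t=1,i=0
  bits 00011000 = 24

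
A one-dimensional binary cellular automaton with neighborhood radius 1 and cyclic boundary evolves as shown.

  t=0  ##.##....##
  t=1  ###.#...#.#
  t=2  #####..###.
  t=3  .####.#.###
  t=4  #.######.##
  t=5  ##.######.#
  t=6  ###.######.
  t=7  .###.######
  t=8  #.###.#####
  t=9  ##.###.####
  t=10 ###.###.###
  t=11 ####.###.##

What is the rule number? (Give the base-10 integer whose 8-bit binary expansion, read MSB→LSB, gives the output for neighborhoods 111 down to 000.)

  ###|#  b7=1 t=0,i=0
  ##.|#  b6=1 t=0,i=1
  #.#|#  b5=1 t=0,i=2
  #..|.  b4=0 t=0,i=5
  .##|.  b3=0 t=0,i=3
  .#.|#  b2=1 t=1,i=4
  ..#|#  b1=1 t=0,i=8
  ...|.  b0=0 t=0,i=6
  bits 11100110 = 230

230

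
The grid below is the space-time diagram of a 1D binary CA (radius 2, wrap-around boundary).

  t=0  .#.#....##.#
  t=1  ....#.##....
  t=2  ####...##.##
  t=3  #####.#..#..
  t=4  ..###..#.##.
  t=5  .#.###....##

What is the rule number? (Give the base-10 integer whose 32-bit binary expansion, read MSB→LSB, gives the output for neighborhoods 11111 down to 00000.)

4211102495

  [31] ##### => #  t=2,i=0
  [30] ####. => #  t=2,i=2
  [29] ###.# => #  t=3,i=4
  [28] ###.. => #  t=2,i=3
  [27] ##.## => #  t=2,i=9
  [26] ##.#. => .  t=0,i=10
  [25] ##..# => #  t=4,i=5
  [24] ##... => #  t=1,i=8
  [23] #.### => .  t=2,i=10
  [22] #.##. => .  t=1,i=6
  [21] #.#.# => .  t=0,i=1
  [20] #.#.. => .  t=0,i=3
  [19] #..## => .  t=3,i=11
  [18] #..#. => .  t=3,i=8
  [17] #...# => .  t=2,i=5
  [16] #.... => .  t=0,i=5
  [15] .#### => .  t=2,i=11
  [14] .###. => #  t=4,i=3
  [13] .##.# => .  t=0,i=9
  [12] .##.. => #  t=1,i=7
  [11] .#.## => .  t=1,i=5
  [10] .#.#. => .  t=0,i=0
  [9] .#..# => #  t=3,i=7
  [8] .#... => #  t=0,i=4
  [7] ..### => .  t=3,i=0
  [6] ..##. => .  t=0,i=8
  [5] ..#.# => .  t=1,i=4
  [4] ..#.. => #  t=3,i=9
  [3] ...## => #  t=0,i=7
  [2] ...#. => #  t=1,i=3
  [1] ....# => #  t=0,i=6
  [0] ..... => #  t=1,i=0
  bits 11111011000000000101001100011111 = 4211102495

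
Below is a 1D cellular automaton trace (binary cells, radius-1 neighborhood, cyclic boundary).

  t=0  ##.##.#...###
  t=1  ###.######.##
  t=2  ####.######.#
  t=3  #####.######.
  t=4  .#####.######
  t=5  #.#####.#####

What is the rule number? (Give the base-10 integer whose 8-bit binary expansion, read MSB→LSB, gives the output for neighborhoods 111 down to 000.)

247

  ###|#  b7=1 t=0,i=0
  ##.|#  b6=1 t=0,i=1
  #.#|#  b5=1 t=0,i=2
  #..|#  b4=1 t=0,i=7
  .##|.  b3=0 t=0,i=3
  .#.|#  b2=1 t=0,i=6
  ..#|#  b1=1 t=0,i=9
  ...|#  b0=1 t=0,i=8
  bits 11110111 = 247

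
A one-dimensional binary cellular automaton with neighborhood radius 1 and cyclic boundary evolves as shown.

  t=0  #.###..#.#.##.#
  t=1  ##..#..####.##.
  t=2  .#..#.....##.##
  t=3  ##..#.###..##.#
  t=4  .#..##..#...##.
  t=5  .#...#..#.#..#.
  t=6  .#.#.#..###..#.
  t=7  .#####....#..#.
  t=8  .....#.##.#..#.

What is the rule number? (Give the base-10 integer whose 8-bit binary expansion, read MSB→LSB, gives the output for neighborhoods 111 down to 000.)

  nb ###: next=.  (t=0,i=3, bit7=0)
  nb ##.: next=#  (t=0,i=0, bit6=1)
  nb #.#: next=#  (t=0,i=1, bit5=1)
  nb #..: next=.  (t=0,i=5, bit4=0)
  nb .##: next=.  (t=0,i=2, bit3=0)
  nb .#.: next=#  (t=0,i=7, bit2=1)
  nb ..#: next=.  (t=0,i=6, bit1=0)
  nb ...: next=#  (t=2,i=6, bit0=1)
  bits 01100101 = 101

101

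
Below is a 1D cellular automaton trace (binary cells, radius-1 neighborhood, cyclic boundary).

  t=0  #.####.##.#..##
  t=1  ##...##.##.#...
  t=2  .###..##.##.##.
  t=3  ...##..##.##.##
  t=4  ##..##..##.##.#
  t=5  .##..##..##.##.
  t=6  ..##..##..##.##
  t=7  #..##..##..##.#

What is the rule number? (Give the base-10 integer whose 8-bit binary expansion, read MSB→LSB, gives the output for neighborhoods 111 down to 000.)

113

  ### -> .   bit 7 = 0  t=0,i=3
  ##. -> #   bit 6 = 1  t=0,i=0
  #.# -> #   bit 5 = 1  t=0,i=1
  #.. -> #   bit 4 = 1  t=0,i=11
  .## -> .   bit 3 = 0  t=0,i=2
  .#. -> .   bit 2 = 0  t=0,i=10
  ..# -> .   bit 1 = 0  t=0,i=12
  ... -> #   bit 0 = 1  t=1,i=3
  bits 01110001 = 113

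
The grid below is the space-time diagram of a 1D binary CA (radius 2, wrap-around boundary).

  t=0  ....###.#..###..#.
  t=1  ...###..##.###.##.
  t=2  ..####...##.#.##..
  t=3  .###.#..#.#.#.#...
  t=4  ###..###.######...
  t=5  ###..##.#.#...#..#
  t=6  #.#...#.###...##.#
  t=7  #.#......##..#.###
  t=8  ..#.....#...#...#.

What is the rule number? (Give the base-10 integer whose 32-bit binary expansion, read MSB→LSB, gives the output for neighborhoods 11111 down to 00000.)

410314392

  [31] ##### => .  t=4,i=11
  [30] ####. => .  t=2,i=4
  [29] ###.# => .  t=0,i=6
  [28] ###.. => #  t=0,i=13
  [27] ##.## => #  t=1,i=10
  [26] ##.#. => .  t=0,i=7
  [25] ##..# => .  t=0,i=14
  [24] ##... => .  t=1,i=17
  [23] #.### => .  t=1,i=11
  [22] #.##. => #  t=1,i=15
  [21] #.#.# => #  t=2,i=12
  [20] #.#.. => #  t=0,i=8
  [19] #..## => .  t=0,i=10
  [18] #..#. => #  t=0,i=15
  [17] #...# => .  t=2,i=7
  [16] #.... => .  t=0,i=0
  [15] .#### => #  t=2,i=3
  [14] .###. => #  t=0,i=5
  [13] .##.# => #  t=1,i=9
  [12] .##.. => .  t=1,i=16
  [11] .#.## => .  t=2,i=13
  [10] .#.#. => #  t=3,i=9
  [9] .#..# => #  t=0,i=9
  [8] .#... => .  t=0,i=17
  [7] ..### => #  t=0,i=4
  [6] ..##. => .  t=1,i=8
  [5] ..#.# => .  t=3,i=8
  [4] ..#.. => #  t=0,i=16
  [3] ...## => #  t=0,i=3
  [2] ...#. => .  t=5,i=13
  [1] ....# => .  t=0,i=2
  [0] ..... => .  t=0,i=1
  bits 00011000011101001110011010011000 = 410314392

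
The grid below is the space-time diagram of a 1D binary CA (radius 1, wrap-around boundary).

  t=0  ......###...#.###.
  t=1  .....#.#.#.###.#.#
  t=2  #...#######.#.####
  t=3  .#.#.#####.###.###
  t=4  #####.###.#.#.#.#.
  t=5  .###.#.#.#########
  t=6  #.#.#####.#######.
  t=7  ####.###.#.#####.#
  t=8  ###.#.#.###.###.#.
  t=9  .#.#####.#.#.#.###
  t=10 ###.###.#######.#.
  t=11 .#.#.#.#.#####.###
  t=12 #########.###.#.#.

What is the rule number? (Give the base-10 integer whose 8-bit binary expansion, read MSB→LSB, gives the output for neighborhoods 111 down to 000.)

182

  ### -> #   bit 7 = 1  t=0,i=7
  ##. -> .   bit 6 = 0  t=0,i=8
  #.# -> #   bit 5 = 1  t=0,i=13
  #.. -> #   bit 4 = 1  t=0,i=9
  .## -> .   bit 3 = 0  t=0,i=6
  .#. -> #   bit 2 = 1  t=0,i=12
  ..# -> #   bit 1 = 1  t=0,i=5
  ... -> .   bit 0 = 0  t=0,i=0
  bits 10110110 = 182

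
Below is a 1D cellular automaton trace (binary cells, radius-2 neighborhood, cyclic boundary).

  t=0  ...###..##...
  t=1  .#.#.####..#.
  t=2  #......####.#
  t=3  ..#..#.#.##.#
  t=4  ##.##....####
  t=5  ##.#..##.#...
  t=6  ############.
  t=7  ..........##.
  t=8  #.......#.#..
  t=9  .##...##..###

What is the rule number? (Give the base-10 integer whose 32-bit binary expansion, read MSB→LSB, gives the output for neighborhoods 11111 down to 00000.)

1985946566

  nb #####: next=.  (t=4,i=11, bit31=0)
  nb ####.: next=#  (t=1,i=7, bit30=1)
  nb ###.#: next=#  (t=2,i=10, bit29=1)
  nb ###..: next=#  (t=0,i=5, bit28=1)
  nb ##.##: next=.  (t=2,i=11, bit27=0)
  nb ##.#.: next=#  (t=3,i=11, bit26=1)
  nb ##..#: next=#  (t=0,i=6, bit25=1)
  nb ##...: next=.  (t=0,i=10, bit24=0)
  nb #.###: next=.  (t=1,i=5, bit23=0)
  nb #.##.: next=#  (t=2,i=12, bit22=1)
  nb #.#.#: next=.  (t=1,i=3, bit21=0)
  nb #.#..: next=#  (t=3,i=12, bit20=1)
  nb #..##: next=#  (t=0,i=7, bit19=1)
  nb #..#.: next=#  (t=1,i=0, bit18=1)
  nb #...#: next=#  (t=5,i=11, bit17=1)
  nb #....: next=#  (t=0,i=11, bit16=1)
  nb .####: next=.  (t=1,i=6, bit15=0)
  nb .###.: next=.  (t=0,i=4, bit14=0)
  nb .##.#: next=#  (t=3,i=10, bit13=1)
  nb .##..: next=.  (t=0,i=9, bit12=0)
  nb .#.##: next=.  (t=1,i=4, bit11=0)
  nb .#.#.: next=.  (t=1,i=2, bit10=0)
  nb .#..#: next=#  (t=1,i=12, bit9=1)
  nb .#...: next=#  (t=5,i=10, bit8=1)
  nb ..###: next=#  (t=0,i=3, bit7=1)
  nb ..##.: next=#  (t=0,i=8, bit6=1)
  nb ..#.#: next=.  (t=1,i=1, bit5=0)
  nb ..#..: next=.  (t=1,i=11, bit4=0)
  nb ...##: next=.  (t=0,i=2, bit3=0)
  nb ...#.: next=#  (t=8,i=7, bit2=1)
  nb ....#: next=#  (t=0,i=1, bit1=1)
  nb .....: next=.  (t=0,i=0, bit0=0)
  bits 01110110010111110010001111000110 = 1985946566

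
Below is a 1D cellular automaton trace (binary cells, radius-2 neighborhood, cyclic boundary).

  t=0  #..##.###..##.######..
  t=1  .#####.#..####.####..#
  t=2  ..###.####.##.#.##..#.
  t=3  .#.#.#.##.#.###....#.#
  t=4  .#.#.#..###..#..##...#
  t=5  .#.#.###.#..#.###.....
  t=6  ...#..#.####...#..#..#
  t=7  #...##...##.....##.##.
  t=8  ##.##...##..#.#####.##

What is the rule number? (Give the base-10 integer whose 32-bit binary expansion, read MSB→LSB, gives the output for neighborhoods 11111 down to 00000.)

3426607946

  nb #####: next=#  (t=0,i=16, bit31=1)
  nb ####.: next=#  (t=0,i=18, bit30=1)
  nb ###.#: next=.  (t=1,i=5, bit29=0)
  nb ###..: next=.  (t=0,i=8, bit28=0)
  nb ##.##: next=#  (t=0,i=5, bit27=1)
  nb ##.#.: next=#  (t=1,i=6, bit26=1)
  nb ##..#: next=.  (t=0,i=9, bit25=0)
  nb ##...: next=.  (t=3,i=15, bit24=0)
  nb #.###: next=.  (t=0,i=6, bit23=0)
  nb #.##.: next=.  (t=2,i=11, bit22=0)
  nb #.#.#: next=#  (t=2,i=14, bit21=1)
  nb #.#..: next=#  (t=1,i=7, bit20=1)
  nb #..##: next=#  (t=0,i=2, bit19=1)
  nb #..#.: next=#  (t=0,i=21, bit18=1)
  nb #...#: next=.  (t=2,i=0, bit17=0)
  nb #....: next=#  (t=3,i=16, bit16=1)
  nb .####: next=#  (t=0,i=15, bit15=1)
  nb .###.: next=#  (t=0,i=7, bit14=1)
  nb .##.#: next=#  (t=0,i=4, bit13=1)
  nb .##..: next=.  (t=2,i=17, bit12=0)
  nb .#.##: next=.  (t=1,i=0, bit11=0)
  nb .#.#.: next=.  (t=3,i=0, bit10=0)
  nb .#..#: next=#  (t=0,i=1, bit9=1)
  nb .#...: next=#  (t=2,i=21, bit8=1)
  nb ..###: next=.  (t=1,i=10, bit7=0)
  nb ..##.: next=#  (t=0,i=3, bit6=1)
  nb ..#.#: next=.  (t=1,i=21, bit5=0)
  nb ..#..: next=.  (t=0,i=0, bit4=0)
  nb ...##: next=#  (t=2,i=1, bit3=1)
  nb ...#.: next=.  (t=3,i=18, bit2=0)
  nb ....#: next=#  (t=3,i=17, bit1=1)
  nb .....: next=.  (t=5,i=19, bit0=0)
  bits 11001100001111011110001101001010 = 3426607946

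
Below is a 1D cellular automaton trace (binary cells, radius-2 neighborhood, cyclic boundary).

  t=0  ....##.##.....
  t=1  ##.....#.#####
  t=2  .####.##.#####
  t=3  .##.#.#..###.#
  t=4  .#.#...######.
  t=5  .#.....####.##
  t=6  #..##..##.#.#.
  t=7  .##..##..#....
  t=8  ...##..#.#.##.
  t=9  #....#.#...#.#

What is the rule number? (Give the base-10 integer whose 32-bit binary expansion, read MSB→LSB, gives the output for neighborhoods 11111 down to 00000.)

3083453109

  #####|#  b31=1 t=1,i=11
  ####.|.  b30=0 t=1,i=0
  ###.#|#  b29=1 t=2,i=4
  ###..|#  b28=1 t=1,i=1
  ##.##|.  b27=0 t=0,i=6
  ##.#.|#  b26=1 t=3,i=3
  ##..#|#  b25=1 t=4,i=13
  ##...|#  b24=1 t=0,i=9
  #.###|#  b23=1 t=1,i=9
  #.##.|#  b22=1 t=0,i=7
  #.#.#|.  b21=0 t=3,i=4
  #.#..|.  b20=0 t=3,i=6
  #..##|#  b19=1 t=3,i=8
  #..#.|.  b18=0 t=4,i=0
  #...#|.  b17=0 t=4,i=5
  #....|#  b16=1 t=0,i=10
  .####|#  b15=1 t=1,i=10
  .###.|#  b14=1 t=3,i=10
  .##.#|.  b13=0 t=0,i=5
  .##..|.  b12=0 t=0,i=8
  .#.##|.  b11=0 t=1,i=8
  .#.#.|.  b10=0 t=3,i=5
  .#..#|#  b9=1 t=3,i=7
  .#...|.  b8=0 t=4,i=4
  ..###|#  b7=1 t=3,i=9
  ..##.|.  b6=0 t=0,i=4
  ..#.#|#  b5=1 t=1,i=7
  ..#..|#  b4=1 t=7,i=9
  ...##|.  b3=0 t=0,i=3
  ...#.|#  b2=1 t=1,i=6
  ....#|.  b1=0 t=0,i=2
  .....|#  b0=1 t=0,i=0
  bits 10110111110010011100001010110101 = 3083453109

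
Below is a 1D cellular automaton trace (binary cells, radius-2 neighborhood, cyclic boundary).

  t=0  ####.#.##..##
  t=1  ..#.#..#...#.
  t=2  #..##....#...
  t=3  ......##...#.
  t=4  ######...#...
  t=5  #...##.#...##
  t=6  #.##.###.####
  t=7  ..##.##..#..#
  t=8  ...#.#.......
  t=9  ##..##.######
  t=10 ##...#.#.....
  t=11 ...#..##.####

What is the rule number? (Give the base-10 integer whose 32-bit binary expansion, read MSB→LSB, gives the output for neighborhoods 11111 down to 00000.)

  nb #####: next=.  (t=0,i=0, bit31=0)
  nb ####.: next=#  (t=0,i=2, bit30=1)
  nb ###.#: next=.  (t=0,i=3, bit29=0)
  nb ###..: next=#  (t=4,i=5, bit28=1)
  nb ##.##: next=.  (t=6,i=1, bit27=0)
  nb ##.#.: next=#  (t=0,i=4, bit26=1)
  nb ##..#: next=.  (t=0,i=9, bit25=0)
  nb ##...: next=.  (t=2,i=5, bit24=0)
  nb #.###: next=#  (t=6,i=5, bit23=1)
  nb #.##.: next=#  (t=0,i=7, bit22=1)
  nb #.#.#: next=.  (t=0,i=5, bit21=0)
  nb #.#..: next=#  (t=1,i=4, bit20=1)
  nb #..##: next=.  (t=0,i=10, bit19=0)
  nb #..#.: next=.  (t=1,i=6, bit18=0)
  nb #...#: next=#  (t=1,i=0, bit17=1)
  nb #....: next=#  (t=2,i=6, bit16=1)
  nb .####: next=.  (t=0,i=12, bit15=0)
  nb .###.: next=#  (t=5,i=12, bit14=1)
  nb .##.#: next=#  (t=5,i=5, bit13=1)
  nb .##..: next=.  (t=0,i=8, bit12=0)
  nb .#.##: next=.  (t=0,i=6, bit11=0)
  nb .#.#.: next=#  (t=1,i=3, bit10=1)
  nb .#..#: next=.  (t=1,i=5, bit9=0)
  nb .#...: next=.  (t=1,i=8, bit8=0)
  nb ..###: next=#  (t=0,i=11, bit7=1)
  nb ..##.: next=.  (t=2,i=3, bit6=0)
  nb ..#.#: next=.  (t=1,i=2, bit5=0)
  nb ..#..: next=.  (t=1,i=7, bit4=0)
  nb ...##: next=#  (t=3,i=5, bit3=1)
  nb ...#.: next=.  (t=1,i=1, bit2=0)
  nb ....#: next=#  (t=2,i=7, bit1=1)
  nb .....: next=#  (t=3,i=1, bit0=1)
  bits 01010100110100110110010010001011 = 1423139979

1423139979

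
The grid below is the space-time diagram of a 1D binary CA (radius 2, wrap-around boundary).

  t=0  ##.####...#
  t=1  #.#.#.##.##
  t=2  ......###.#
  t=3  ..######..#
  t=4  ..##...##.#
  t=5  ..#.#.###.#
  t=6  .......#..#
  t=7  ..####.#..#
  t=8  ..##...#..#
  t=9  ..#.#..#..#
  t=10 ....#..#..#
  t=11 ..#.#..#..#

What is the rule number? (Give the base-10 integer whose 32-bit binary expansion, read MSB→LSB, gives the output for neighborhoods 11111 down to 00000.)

  [31] ##### => .  t=3,i=4
  [30] ####. => .  t=0,i=5
  [29] ###.# => .  t=0,i=1
  [28] ###.. => #  t=0,i=6
  [27] ##.## => #  t=0,i=2
  [26] ##.#. => .  t=1,i=1
  [25] ##..# => #  t=3,i=8
  [24] ##... => #  t=0,i=7
  [23] #.### => .  t=0,i=3
  [22] #.##. => #  t=1,i=6
  [21] #.#.# => .  t=1,i=2
  [20] #.#.. => #  t=2,i=10
  [19] #..## => .  t=3,i=1
  [18] #..#. => .  t=3,i=9
  [17] #...# => .  t=0,i=8
  [16] #.... => .  t=2,i=1
  [15] .#### => #  t=0,i=4
  [14] .###. => #  t=0,i=0
  [13] .##.# => #  t=1,i=7
  [12] .##.. => .  t=4,i=3
  [11] .#.## => .  t=1,i=5
  [10] .#.#. => .  t=1,i=3
  [9] .#..# => .  t=3,i=0
  [8] .#... => .  t=2,i=0
  [7] ..### => #  t=0,i=10
  [6] ..##. => #  t=4,i=2
  [5] ..#.# => .  t=5,i=2
  [4] ..#.. => #  t=3,i=10
  [3] ...## => #  t=0,i=9
  [2] ...#. => .  t=6,i=6
  [1] ....# => #  t=2,i=4
  [0] ..... => #  t=2,i=2
  bits 00011011010100001110000011011011 = 458285275

458285275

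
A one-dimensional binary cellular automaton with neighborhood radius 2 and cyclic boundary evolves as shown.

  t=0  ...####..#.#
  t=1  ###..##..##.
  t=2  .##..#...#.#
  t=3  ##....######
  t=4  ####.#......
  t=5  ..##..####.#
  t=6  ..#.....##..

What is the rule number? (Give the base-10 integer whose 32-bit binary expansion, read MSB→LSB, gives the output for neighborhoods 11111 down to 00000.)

  [31] ##### => .  t=3,i=8
  [30] ####. => #  t=0,i=5
  [29] ###.# => #  t=4,i=3
  [28] ###.. => #  t=0,i=6
  [27] ##.## => #  t=1,i=11
  [26] ##.#. => .  t=4,i=4
  [25] ##..# => .  t=0,i=7
  [24] ##... => #  t=3,i=2
  [23] #.### => .  t=1,i=0
  [22] #.##. => #  t=2,i=1
  [21] #.#.# => #  t=2,i=11
  [20] #.#.. => .  t=0,i=11
  [19] #..## => .  t=1,i=4
  [18] #..#. => .  t=0,i=8
  [17] #...# => #  t=0,i=1
  [16] #.... => #  t=3,i=3
  [15] .#### => .  t=0,i=4
  [14] .###. => #  t=1,i=1
  [13] .##.# => .  t=1,i=10
  [12] .##.. => .  t=1,i=6
  [11] .#.## => #  t=2,i=0
  [10] .#.#. => #  t=0,i=10
  [9] .#..# => .  t=5,i=0
  [8] .#... => #  t=0,i=0
  [7] ..### => .  t=0,i=3
  [6] ..##. => #  t=1,i=5
  [5] ..#.# => #  t=0,i=9
  [4] ..#.. => .  t=2,i=5
  [3] ...## => #  t=0,i=2
  [2] ...#. => #  t=2,i=8
  [1] ....# => .  t=3,i=4
  [0] ..... => #  t=4,i=8
  bits 01111001011000110100110101101101 = 2036551021

2036551021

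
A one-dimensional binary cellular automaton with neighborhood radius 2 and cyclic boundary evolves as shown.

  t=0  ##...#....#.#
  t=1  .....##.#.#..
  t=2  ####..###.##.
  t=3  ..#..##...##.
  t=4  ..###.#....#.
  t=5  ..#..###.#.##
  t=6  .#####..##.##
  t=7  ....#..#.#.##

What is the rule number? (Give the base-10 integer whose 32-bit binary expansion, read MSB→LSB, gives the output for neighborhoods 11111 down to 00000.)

1148990387

  nb #####: next=.  (t=6,i=3, bit31=0)
  nb ####.: next=#  (t=2,i=2, bit30=1)
  nb ###.#: next=.  (t=2,i=8, bit29=0)
  nb ###..: next=.  (t=0,i=1, bit28=0)
  nb ##.##: next=.  (t=2,i=9, bit27=0)
  nb ##.#.: next=#  (t=1,i=7, bit26=1)
  nb ##..#: next=.  (t=2,i=4, bit25=0)
  nb ##...: next=.  (t=0,i=2, bit24=0)
  nb #.###: next=.  (t=0,i=12, bit23=0)
  nb #.##.: next=#  (t=2,i=10, bit22=1)
  nb #.#.#: next=#  (t=1,i=8, bit21=1)
  nb #.#..: next=#  (t=1,i=10, bit20=1)
  nb #..##: next=#  (t=2,i=5, bit19=1)
  nb #..#.: next=#  (t=5,i=1, bit18=1)
  nb #...#: next=.  (t=0,i=3, bit17=0)
  nb #....: next=.  (t=0,i=7, bit16=0)
  nb .####: next=.  (t=2,i=1, bit15=0)
  nb .###.: next=.  (t=0,i=0, bit14=0)
  nb .##.#: next=#  (t=1,i=6, bit13=1)
  nb .##..: next=#  (t=3,i=6, bit12=1)
  nb .#.##: next=.  (t=0,i=11, bit11=0)
  nb .#.#.: next=.  (t=1,i=9, bit10=0)
  nb .#..#: next=#  (t=3,i=3, bit9=1)
  nb .#...: next=#  (t=0,i=6, bit8=1)
  nb ..###: next=#  (t=2,i=6, bit7=1)
  nb ..##.: next=.  (t=1,i=5, bit6=0)
  nb ..#.#: next=#  (t=0,i=10, bit5=1)
  nb ..#..: next=#  (t=0,i=5, bit4=1)
  nb ...##: next=.  (t=1,i=4, bit3=0)
  nb ...#.: next=.  (t=0,i=4, bit2=0)
  nb ....#: next=#  (t=0,i=8, bit1=1)
  nb .....: next=#  (t=1,i=0, bit0=1)
  bits 01000100011111000011001110110011 = 1148990387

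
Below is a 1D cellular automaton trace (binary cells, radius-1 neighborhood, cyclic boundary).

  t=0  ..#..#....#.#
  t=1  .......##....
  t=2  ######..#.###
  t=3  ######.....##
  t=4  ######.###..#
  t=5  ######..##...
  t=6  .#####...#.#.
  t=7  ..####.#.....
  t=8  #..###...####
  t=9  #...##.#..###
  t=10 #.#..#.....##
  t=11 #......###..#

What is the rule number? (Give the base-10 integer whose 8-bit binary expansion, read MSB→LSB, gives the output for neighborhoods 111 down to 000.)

193

  nb ###: next=#  (t=2,i=0, bit7=1)
  nb ##.: next=#  (t=1,i=8, bit6=1)
  nb #.#: next=.  (t=0,i=11, bit5=0)
  nb #..: next=.  (t=0,i=0, bit4=0)
  nb .##: next=.  (t=1,i=7, bit3=0)
  nb .#.: next=.  (t=0,i=2, bit2=0)
  nb ..#: next=.  (t=0,i=1, bit1=0)
  nb ...: next=#  (t=0,i=7, bit0=1)
  bits 11000001 = 193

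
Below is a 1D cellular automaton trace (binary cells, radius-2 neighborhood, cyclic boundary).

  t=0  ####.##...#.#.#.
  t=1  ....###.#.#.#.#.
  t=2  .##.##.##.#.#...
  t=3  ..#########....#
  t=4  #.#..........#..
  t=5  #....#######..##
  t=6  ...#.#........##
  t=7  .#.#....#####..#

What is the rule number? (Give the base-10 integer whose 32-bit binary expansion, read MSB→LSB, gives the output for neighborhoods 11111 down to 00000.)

  nb #####: next=.  (t=3,i=4, bit31=0)
  nb ####.: next=.  (t=0,i=2, bit30=0)
  nb ###.#: next=.  (t=0,i=3, bit29=0)
  nb ###..: next=.  (t=3,i=10, bit28=0)
  nb ##.##: next=#  (t=0,i=4, bit27=1)
  nb ##.#.: next=#  (t=1,i=7, bit26=1)
  nb ##..#: next=.  (t=5,i=12, bit25=0)
  nb ##...: next=.  (t=0,i=7, bit24=0)
  nb #.###: next=.  (t=0,i=0, bit23=0)
  nb #.##.: next=#  (t=0,i=5, bit22=1)
  nb #.#.#: next=#  (t=0,i=12, bit21=1)
  nb #.#..: next=.  (t=1,i=14, bit20=0)
  nb #..##: next=.  (t=3,i=1, bit19=0)
  nb #..#.: next=#  (t=4,i=15, bit18=1)
  nb #...#: next=#  (t=0,i=8, bit17=1)
  nb #....: next=.  (t=1,i=0, bit16=0)
  nb .####: next=.  (t=0,i=1, bit15=0)
  nb .###.: next=#  (t=1,i=5, bit14=1)
  nb .##.#: next=#  (t=2,i=2, bit13=1)
  nb .##..: next=#  (t=0,i=6, bit12=1)
  nb .#.##: next=.  (t=0,i=15, bit11=0)
  nb .#.#.: next=.  (t=0,i=11, bit10=0)
  nb .#..#: next=#  (t=3,i=0, bit9=1)
  nb .#...: next=.  (t=1,i=15, bit8=0)
  nb ..###: next=#  (t=1,i=4, bit7=1)
  nb ..##.: next=.  (t=2,i=1, bit6=0)
  nb ..#.#: next=#  (t=0,i=10, bit5=1)
  nb ..#..: next=.  (t=3,i=15, bit4=0)
  nb ...##: next=.  (t=1,i=3, bit3=0)
  nb ...#.: next=.  (t=0,i=9, bit2=0)
  nb ....#: next=#  (t=1,i=2, bit1=1)
  nb .....: next=#  (t=1,i=1, bit0=1)
  bits 00001100011001100111001010100011 = 208040611

208040611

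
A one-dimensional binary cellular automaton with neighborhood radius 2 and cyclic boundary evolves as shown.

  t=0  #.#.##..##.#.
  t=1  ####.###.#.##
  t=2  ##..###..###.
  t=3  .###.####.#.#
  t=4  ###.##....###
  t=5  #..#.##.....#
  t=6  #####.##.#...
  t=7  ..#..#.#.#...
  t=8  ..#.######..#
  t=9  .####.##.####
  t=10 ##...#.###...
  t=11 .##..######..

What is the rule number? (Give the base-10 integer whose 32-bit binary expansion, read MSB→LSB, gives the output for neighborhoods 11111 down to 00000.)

  [31] ##### => #  t=1,i=0
  [30] ####. => .  t=1,i=2
  [29] ###.# => .  t=1,i=3
  [28] ###.. => #  t=2,i=6
  [27] ##.## => #  t=1,i=4
  [26] ##.#. => .  t=0,i=10
  [25] ##..# => #  t=0,i=6
  [24] ##... => #  t=4,i=6
  [23] #.### => #  t=1,i=5
  [22] #.##. => .  t=0,i=4
  [21] #.#.# => #  t=0,i=0
  [20] #.#.. => #  t=6,i=9
  [19] #..## => #  t=0,i=7
  [18] #..#. => #  t=5,i=2
  [17] #...# => .  t=6,i=11
  [16] #.... => .  t=4,i=7
  [15] .#### => .  t=1,i=12
  [14] .###. => #  t=1,i=6
  [13] .##.# => #  t=0,i=9
  [12] .##.. => #  t=0,i=5
  [11] .#.## => #  t=0,i=3
  [10] .#.#. => #  t=0,i=1
  [9] .#..# => .  t=7,i=3
  [8] .#... => .  t=6,i=10
  [7] ..### => .  t=2,i=4
  [6] ..##. => .  t=0,i=8
  [5] ..#.# => #  t=5,i=3
  [4] ..#.. => #  t=7,i=2
  [3] ...## => .  t=4,i=9
  [2] ...#. => .  t=7,i=1
  [1] ....# => .  t=4,i=8
  [0] ..... => #  t=5,i=9
  bits 10011011101111000111110000110001 = 2612821041

2612821041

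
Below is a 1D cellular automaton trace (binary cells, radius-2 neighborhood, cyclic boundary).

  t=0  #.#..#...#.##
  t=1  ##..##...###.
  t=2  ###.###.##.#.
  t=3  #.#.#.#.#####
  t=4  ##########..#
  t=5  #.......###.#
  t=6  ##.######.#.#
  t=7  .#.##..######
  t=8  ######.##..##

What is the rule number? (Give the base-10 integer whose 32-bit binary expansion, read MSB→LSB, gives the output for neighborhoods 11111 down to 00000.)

  ##### -> .   bit 31 = 0  t=3,i=10
  ####. -> #   bit 30 = 1  t=3,i=12
  ###.# -> #   bit 29 = 1  t=0,i=0
  ###.. -> #   bit 28 = 1  t=4,i=9
  ##.## -> .   bit 27 = 0  t=1,i=12
  ##.#. -> #   bit 26 = 1  t=0,i=1
  ##..# -> #   bit 25 = 1  t=1,i=2
  ##... -> #   bit 24 = 1  t=1,i=6
  #.### -> #   bit 23 = 1  t=0,i=11
  #.##. -> #   bit 22 = 1  t=1,i=0
  #.#.# -> #   bit 21 = 1  t=2,i=11
  #.#.. -> .   bit 20 = 0  t=0,i=2
  #..## -> .   bit 19 = 0  t=1,i=3
  #..#. -> #   bit 18 = 1  t=0,i=4
  #...# -> .   bit 17 = 0  t=0,i=7
  #.... -> .   bit 16 = 0  t=5,i=2
  .#### -> #   bit 15 = 1  t=3,i=9
  .###. -> .   bit 14 = 0  t=0,i=12
  .##.# -> #   bit 13 = 1  t=2,i=9
  .##.. -> #   bit 12 = 1  t=1,i=1
  .#.## -> #   bit 11 = 1  t=0,i=10
  .#.#. -> #   bit 10 = 1  t=3,i=3
  .#..# -> .   bit 9 = 0  t=0,i=3
  .#... -> .   bit 8 = 0  t=0,i=6
  ..### -> #   bit 7 = 1  t=1,i=9
  ..##. -> #   bit 6 = 1  t=1,i=4
  ..#.# -> #   bit 5 = 1  t=0,i=9
  ..#.. -> #   bit 4 = 1  t=0,i=5
  ...## -> #   bit 3 = 1  t=1,i=8
  ...#. -> .   bit 2 = 0  t=0,i=8
  ....# -> #   bit 1 = 1  t=5,i=6
  ..... -> #   bit 0 = 1  t=5,i=3
  bits 01110111111001001011110011111011 = 2011479291

2011479291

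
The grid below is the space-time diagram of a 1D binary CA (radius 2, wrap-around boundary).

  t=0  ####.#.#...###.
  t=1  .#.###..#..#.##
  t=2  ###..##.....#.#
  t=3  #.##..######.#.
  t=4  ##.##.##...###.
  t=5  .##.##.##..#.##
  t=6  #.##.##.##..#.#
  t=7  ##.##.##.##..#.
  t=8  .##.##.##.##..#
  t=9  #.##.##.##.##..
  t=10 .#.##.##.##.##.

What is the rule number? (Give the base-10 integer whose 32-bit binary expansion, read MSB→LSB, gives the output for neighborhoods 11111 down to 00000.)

  [31] ##### => .  t=3,i=8
  [30] ####. => .  t=0,i=2
  [29] ###.# => #  t=0,i=3
  [28] ###.. => #  t=1,i=5
  [27] ##.## => #  t=0,i=14
  [26] ##.#. => #  t=0,i=4
  [25] ##..# => #  t=1,i=6
  [24] ##... => #  t=2,i=7
  [23] #.### => .  t=0,i=0
  [22] #.##. => .  t=1,i=13
  [21] #.#.# => #  t=0,i=5
  [20] #.#.. => .  t=0,i=7
  [19] #..## => .  t=2,i=4
  [18] #..#. => .  t=1,i=7
  [17] #...# => .  t=0,i=9
  [16] #.... => #  t=2,i=8
  [15] .#### => #  t=0,i=1
  [14] .###. => .  t=0,i=12
  [13] .##.# => #  t=1,i=14
  [12] .##.. => #  t=2,i=6
  [11] .#.## => #  t=1,i=2
  [10] .#.#. => .  t=0,i=6
  [9] .#..# => .  t=1,i=9
  [8] .#... => #  t=0,i=8
  [7] ..### => #  t=0,i=11
  [6] ..##. => .  t=2,i=5
  [5] ..#.# => .  t=1,i=11
  [4] ..#.. => .  t=1,i=8
  [3] ...## => .  t=0,i=10
  [2] ...#. => #  t=2,i=11
  [1] ....# => #  t=2,i=10
  [0] ..... => #  t=2,i=9
  bits 00111111001000011011100110000111 = 1059174791

1059174791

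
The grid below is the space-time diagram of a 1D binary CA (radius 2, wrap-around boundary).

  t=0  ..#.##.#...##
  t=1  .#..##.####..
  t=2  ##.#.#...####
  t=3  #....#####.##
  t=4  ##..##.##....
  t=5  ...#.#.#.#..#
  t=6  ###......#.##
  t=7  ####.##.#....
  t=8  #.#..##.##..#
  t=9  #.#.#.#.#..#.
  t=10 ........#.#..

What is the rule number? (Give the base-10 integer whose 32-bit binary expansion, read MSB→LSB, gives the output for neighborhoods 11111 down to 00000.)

  [31] ##### => #  t=2,i=11
  [30] ####. => #  t=1,i=9
  [29] ###.# => .  t=2,i=1
  [28] ###.. => #  t=1,i=10
  [27] ##.## => .  t=1,i=6
  [26] ##.#. => .  t=0,i=6
  [25] ##..# => .  t=0,i=0
  [24] ##... => #  t=1,i=11
  [23] #.### => .  t=1,i=7
  [22] #.##. => #  t=0,i=4
  [21] #.#.# => .  t=2,i=3
  [20] #.#.. => #  t=0,i=7
  [19] #..## => #  t=1,i=3
  [18] #..#. => #  t=0,i=1
  [17] #...# => #  t=0,i=9
  [16] #.... => .  t=3,i=2
  [15] .#### => .  t=1,i=8
  [14] .###. => .  t=3,i=12
  [13] .##.# => #  t=0,i=5
  [12] .##.. => .  t=0,i=12
  [11] .#.## => .  t=0,i=3
  [10] .#.#. => .  t=2,i=4
  [9] .#..# => .  t=1,i=2
  [8] .#... => #  t=0,i=8
  [7] ..### => #  t=2,i=9
  [6] ..##. => .  t=0,i=11
  [5] ..#.# => .  t=0,i=2
  [4] ..#.. => #  t=1,i=1
  [3] ...## => #  t=0,i=10
  [2] ...#. => #  t=1,i=0
  [1] ....# => .  t=3,i=3
  [0] ..... => #  t=6,i=5
  bits 11010001010111100010000110011101 = 3512607133

3512607133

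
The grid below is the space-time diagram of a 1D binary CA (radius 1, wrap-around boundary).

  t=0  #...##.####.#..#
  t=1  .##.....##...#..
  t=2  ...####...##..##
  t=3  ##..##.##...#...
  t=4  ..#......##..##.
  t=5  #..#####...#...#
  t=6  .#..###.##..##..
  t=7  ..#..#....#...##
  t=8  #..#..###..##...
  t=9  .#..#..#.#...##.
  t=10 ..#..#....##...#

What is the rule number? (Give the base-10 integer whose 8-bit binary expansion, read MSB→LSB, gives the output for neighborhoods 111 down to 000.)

145

  [7] ### => #  t=0,i=8
  [6] ##. => .  t=0,i=0
  [5] #.# => .  t=0,i=6
  [4] #.. => #  t=0,i=1
  [3] .## => .  t=0,i=4
  [2] .#. => .  t=0,i=12
  [1] ..# => .  t=0,i=3
  [0] ... => #  t=0,i=2
  bits 10010001 = 145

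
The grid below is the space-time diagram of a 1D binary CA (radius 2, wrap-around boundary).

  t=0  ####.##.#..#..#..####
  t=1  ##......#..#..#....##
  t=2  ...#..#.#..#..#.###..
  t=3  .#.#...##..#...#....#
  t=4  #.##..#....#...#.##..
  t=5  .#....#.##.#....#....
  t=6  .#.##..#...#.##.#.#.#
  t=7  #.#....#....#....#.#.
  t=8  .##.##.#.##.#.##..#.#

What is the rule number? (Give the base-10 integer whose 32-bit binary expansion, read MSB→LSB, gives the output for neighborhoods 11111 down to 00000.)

  #####|#  b31=1 t=0,i=0
  ####.|.  b30=0 t=0,i=2
  ###.#|.  b29=0 t=0,i=3
  ###..|.  b28=0 t=1,i=1
  ##.##|.  b27=0 t=0,i=4
  ##.#.|.  b26=0 t=0,i=7
  ##..#|.  b25=0 t=3,i=9
  ##...|.  b24=0 t=1,i=2
  #.###|.  b23=0 t=2,i=16
  #.##.|.  b22=0 t=0,i=5
  #.#.#|.  b21=0 t=3,i=1
  #.#..|#  b20=1 t=0,i=8
  #..##|.  b19=0 t=0,i=16
  #..#.|.  b18=0 t=0,i=10
  #...#|.  b17=0 t=3,i=5
  #....|#  b16=1 t=1,i=3
  .####|.  b15=0 t=0,i=18
  .###.|.  b14=0 t=2,i=17
  .##.#|.  b13=0 t=0,i=6
  .##..|.  b12=0 t=3,i=8
  .#.##|#  b11=1 t=2,i=15
  .#.#.|#  b10=1 t=2,i=7
  .#..#|.  b9=0 t=0,i=9
  .#...|.  b8=0 t=1,i=15
  ..###|.  b7=0 t=0,i=17
  ..##.|.  b6=0 t=3,i=7
  ..#.#|.  b5=0 t=2,i=6
  ..#..|#  b4=1 t=0,i=11
  ...##|#  b3=1 t=1,i=18
  ...#.|.  b2=0 t=1,i=7
  ....#|#  b1=1 t=1,i=6
  .....|.  b0=0 t=1,i=4
  bits 10000000000100010000110000011010 = 2148600858

2148600858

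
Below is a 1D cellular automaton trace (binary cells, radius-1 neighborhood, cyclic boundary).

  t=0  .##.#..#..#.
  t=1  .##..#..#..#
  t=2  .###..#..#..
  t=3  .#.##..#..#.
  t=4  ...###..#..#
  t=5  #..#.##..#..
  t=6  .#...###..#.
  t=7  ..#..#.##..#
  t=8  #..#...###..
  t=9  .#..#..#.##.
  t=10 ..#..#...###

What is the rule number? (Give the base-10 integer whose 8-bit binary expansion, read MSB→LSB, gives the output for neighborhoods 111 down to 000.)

88

  ### -> .   bit 7 = 0  t=2,i=2
  ##. -> #   bit 6 = 1  t=0,i=2
  #.# -> .   bit 5 = 0  t=0,i=3
  #.. -> #   bit 4 = 1  t=0,i=5
  .## -> #   bit 3 = 1  t=0,i=1
  .#. -> .   bit 2 = 0  t=0,i=4
  ..# -> .   bit 1 = 0  t=0,i=0
  ... -> .   bit 0 = 0  t=2,i=11
  bits 01011000 = 88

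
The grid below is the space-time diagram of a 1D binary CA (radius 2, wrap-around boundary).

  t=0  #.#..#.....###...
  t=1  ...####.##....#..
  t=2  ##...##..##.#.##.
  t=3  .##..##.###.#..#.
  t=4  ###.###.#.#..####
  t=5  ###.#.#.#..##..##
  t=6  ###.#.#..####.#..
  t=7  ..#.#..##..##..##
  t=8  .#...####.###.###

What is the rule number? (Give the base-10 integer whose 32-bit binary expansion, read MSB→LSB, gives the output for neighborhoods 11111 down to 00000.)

3786158931

  ##### -> #   bit 31 = 1  t=4,i=0
  ####. -> #   bit 30 = 1  t=1,i=5
  ###.# -> #   bit 29 = 1  t=1,i=6
  ###.. -> .   bit 28 = 0  t=0,i=13
  ##.## -> .   bit 27 = 0  t=1,i=7
  ##.#. -> .   bit 26 = 0  t=2,i=11
  ##..# -> .   bit 25 = 0  t=2,i=7
  ##... -> #   bit 24 = 1  t=0,i=14
  #.### -> #   bit 23 = 1  t=3,i=8
  #.##. -> .   bit 22 = 0  t=1,i=8
  #.#.# -> #   bit 21 = 1  t=2,i=12
  #.#.. -> .   bit 20 = 0  t=0,i=2
  #..## -> #   bit 19 = 1  t=2,i=8
  #..#. -> #   bit 18 = 1  t=0,i=4
  #...# -> .   bit 17 = 0  t=0,i=15
  #.... -> .   bit 16 = 0  t=0,i=7
  .#### -> .   bit 15 = 0  t=1,i=4
  .###. -> .   bit 14 = 0  t=0,i=12
  .##.# -> #   bit 13 = 1  t=2,i=10
  .##.. -> #   bit 12 = 1  t=1,i=9
  .#.## -> .   bit 11 = 0  t=2,i=13
  .#.#. -> .   bit 10 = 0  t=0,i=1
  .#..# -> #   bit 9 = 1  t=0,i=3
  .#... -> #   bit 8 = 1  t=0,i=6
  ..### -> .   bit 7 = 0  t=0,i=11
  ..##. -> #   bit 6 = 1  t=2,i=5
  ..#.# -> .   bit 5 = 0  t=0,i=0
  ..#.. -> #   bit 4 = 1  t=0,i=5
  ...## -> .   bit 3 = 0  t=0,i=10
  ...#. -> .   bit 2 = 0  t=0,i=16
  ....# -> #   bit 1 = 1  t=0,i=9
  ..... -> #   bit 0 = 1  t=0,i=8
  bits 11100001101011000011001101010011 = 3786158931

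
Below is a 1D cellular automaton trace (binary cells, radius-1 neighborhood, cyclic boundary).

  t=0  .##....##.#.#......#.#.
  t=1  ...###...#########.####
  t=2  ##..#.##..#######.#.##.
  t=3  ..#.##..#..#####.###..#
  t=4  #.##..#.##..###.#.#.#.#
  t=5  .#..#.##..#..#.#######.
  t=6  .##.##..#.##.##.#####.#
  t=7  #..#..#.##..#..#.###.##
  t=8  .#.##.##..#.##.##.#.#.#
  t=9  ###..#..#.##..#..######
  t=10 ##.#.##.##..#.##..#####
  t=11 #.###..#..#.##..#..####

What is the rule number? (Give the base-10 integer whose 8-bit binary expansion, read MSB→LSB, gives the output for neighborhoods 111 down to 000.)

181

  nb ###: next=#  (t=1,i=4, bit7=1)
  nb ##.: next=.  (t=0,i=2, bit6=0)
  nb #.#: next=#  (t=0,i=9, bit5=1)
  nb #..: next=#  (t=0,i=3, bit4=1)
  nb .##: next=.  (t=0,i=1, bit3=0)
  nb .#.: next=#  (t=0,i=10, bit2=1)
  nb ..#: next=.  (t=0,i=0, bit1=0)
  nb ...: next=#  (t=0,i=4, bit0=1)
  bits 10110101 = 181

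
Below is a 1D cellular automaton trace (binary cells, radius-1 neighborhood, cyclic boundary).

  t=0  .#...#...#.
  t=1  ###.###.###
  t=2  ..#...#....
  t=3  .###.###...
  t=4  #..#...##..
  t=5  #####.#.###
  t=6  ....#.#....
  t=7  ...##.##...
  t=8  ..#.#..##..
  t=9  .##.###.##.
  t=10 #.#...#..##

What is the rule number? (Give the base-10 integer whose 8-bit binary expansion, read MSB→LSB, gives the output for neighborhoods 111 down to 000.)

86

  nb ###: next=.  (t=1,i=0, bit7=0)
  nb ##.: next=#  (t=1,i=2, bit6=1)
  nb #.#: next=.  (t=1,i=3, bit5=0)
  nb #..: next=#  (t=0,i=2, bit4=1)
  nb .##: next=.  (t=1,i=4, bit3=0)
  nb .#.: next=#  (t=0,i=1, bit2=1)
  nb ..#: next=#  (t=0,i=0, bit1=1)
  nb ...: next=.  (t=0,i=3, bit0=0)
  bits 01010110 = 86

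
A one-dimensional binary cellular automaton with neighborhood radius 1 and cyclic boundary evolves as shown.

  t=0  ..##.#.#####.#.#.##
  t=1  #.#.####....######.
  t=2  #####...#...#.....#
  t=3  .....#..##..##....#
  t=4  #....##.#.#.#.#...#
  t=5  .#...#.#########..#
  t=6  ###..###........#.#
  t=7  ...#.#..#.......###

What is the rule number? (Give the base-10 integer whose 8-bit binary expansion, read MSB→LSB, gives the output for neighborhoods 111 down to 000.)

60

  nb ###: next=.  (t=0,i=8, bit7=0)
  nb ##.: next=.  (t=0,i=3, bit6=0)
  nb #.#: next=#  (t=0,i=4, bit5=1)
  nb #..: next=#  (t=0,i=0, bit4=1)
  nb .##: next=#  (t=0,i=2, bit3=1)
  nb .#.: next=#  (t=0,i=5, bit2=1)
  nb ..#: next=.  (t=0,i=1, bit1=0)
  nb ...: next=.  (t=1,i=9, bit0=0)
  bits 00111100 = 60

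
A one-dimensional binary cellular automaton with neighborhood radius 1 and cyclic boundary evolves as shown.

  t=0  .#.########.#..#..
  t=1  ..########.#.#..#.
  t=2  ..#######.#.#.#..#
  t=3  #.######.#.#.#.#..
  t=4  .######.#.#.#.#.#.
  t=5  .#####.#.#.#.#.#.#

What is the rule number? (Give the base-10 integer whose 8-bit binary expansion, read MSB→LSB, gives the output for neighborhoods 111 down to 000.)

184

  nb ###: next=#  (t=0,i=4, bit7=1)
  nb ##.: next=.  (t=0,i=10, bit6=0)
  nb #.#: next=#  (t=0,i=2, bit5=1)
  nb #..: next=#  (t=0,i=13, bit4=1)
  nb .##: next=#  (t=0,i=3, bit3=1)
  nb .#.: next=.  (t=0,i=1, bit2=0)
  nb ..#: next=.  (t=0,i=0, bit1=0)
  nb ...: next=.  (t=0,i=17, bit0=0)
  bits 10111000 = 184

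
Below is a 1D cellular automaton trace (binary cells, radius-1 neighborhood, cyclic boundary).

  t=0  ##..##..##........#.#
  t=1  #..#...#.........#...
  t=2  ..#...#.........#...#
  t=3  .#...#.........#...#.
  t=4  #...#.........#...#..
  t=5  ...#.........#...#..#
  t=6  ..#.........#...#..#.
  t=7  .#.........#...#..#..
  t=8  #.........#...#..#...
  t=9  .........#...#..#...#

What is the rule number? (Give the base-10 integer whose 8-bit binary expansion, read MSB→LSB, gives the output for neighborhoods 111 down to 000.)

130

  nb ###: next=#  (t=0,i=0, bit7=1)
  nb ##.: next=.  (t=0,i=1, bit6=0)
  nb #.#: next=.  (t=0,i=19, bit5=0)
  nb #..: next=.  (t=0,i=2, bit4=0)
  nb .##: next=.  (t=0,i=4, bit3=0)
  nb .#.: next=.  (t=0,i=18, bit2=0)
  nb ..#: next=#  (t=0,i=3, bit1=1)
  nb ...: next=.  (t=0,i=11, bit0=0)
  bits 10000010 = 130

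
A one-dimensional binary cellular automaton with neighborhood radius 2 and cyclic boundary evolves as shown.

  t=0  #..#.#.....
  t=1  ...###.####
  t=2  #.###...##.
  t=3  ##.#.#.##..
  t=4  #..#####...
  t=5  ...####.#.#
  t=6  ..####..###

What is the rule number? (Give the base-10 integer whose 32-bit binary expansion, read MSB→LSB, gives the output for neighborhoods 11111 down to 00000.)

3245460719

  #####|#  b31=1 t=4,i=5
  ####.|#  b30=1 t=1,i=9
  ###.#|.  b29=0 t=1,i=5
  ###..|.  b28=0 t=1,i=10
  ##.##|.  b27=0 t=1,i=6
  ##.#.|.  b26=0 t=2,i=10
  ##..#|.  b25=0 t=3,i=9
  ##...|#  b24=1 t=1,i=0
  #.###|.  b23=0 t=1,i=7
  #.##.|#  b22=1 t=3,i=7
  #.#.#|#  b21=1 t=2,i=0
  #.#..|#  b20=1 t=0,i=5
  #..##|.  b19=0 t=3,i=10
  #..#.|.  b18=0 t=0,i=2
  #...#|.  b17=0 t=1,i=1
  #....|#  b16=1 t=0,i=7
  .####|#  b15=1 t=1,i=8
  .###.|#  b14=1 t=1,i=4
  .##.#|.  b13=0 t=2,i=9
  .##..|.  b12=0 t=3,i=8
  .#.##|#  b11=1 t=2,i=1
  .#.#.|#  b10=1 t=0,i=4
  .#..#|.  b9=0 t=0,i=1
  .#...|.  b8=0 t=0,i=6
  ..###|#  b7=1 t=1,i=3
  ..##.|#  b6=1 t=2,i=8
  ..#.#|#  b5=1 t=0,i=3
  ..#..|.  b4=0 t=0,i=0
  ...##|#  b3=1 t=1,i=2
  ...#.|#  b2=1 t=0,i=10
  ....#|#  b1=1 t=0,i=9
  .....|#  b0=1 t=0,i=8
  bits 11000001011100011100110011101111 = 3245460719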